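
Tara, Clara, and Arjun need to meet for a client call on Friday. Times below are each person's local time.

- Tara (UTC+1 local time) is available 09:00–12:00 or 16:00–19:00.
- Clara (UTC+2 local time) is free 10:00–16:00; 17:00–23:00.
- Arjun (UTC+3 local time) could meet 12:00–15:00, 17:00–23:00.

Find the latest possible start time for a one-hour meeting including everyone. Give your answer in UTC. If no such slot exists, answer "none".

17:00

Tara in UTC: 08:00-11:00, 15:00-18:00 (subtract 1h to convert from UTC+1).
Clara in UTC: 08:00-14:00, 15:00-21:00 (subtract 2h to convert from UTC+2).
Arjun in UTC: 09:00-12:00, 14:00-20:00 (subtract 3h to convert from UTC+3).
Tara ∩ Clara: 08:00-11:00, 15:00-18:00.
Tara ∩ Clara ∩ Arjun: 09:00-11:00, 15:00-18:00.
The last common window of at least 60 minutes is 15:00-18:00; a 60-minute meeting can start as late as 17:00 and still end by 18:00.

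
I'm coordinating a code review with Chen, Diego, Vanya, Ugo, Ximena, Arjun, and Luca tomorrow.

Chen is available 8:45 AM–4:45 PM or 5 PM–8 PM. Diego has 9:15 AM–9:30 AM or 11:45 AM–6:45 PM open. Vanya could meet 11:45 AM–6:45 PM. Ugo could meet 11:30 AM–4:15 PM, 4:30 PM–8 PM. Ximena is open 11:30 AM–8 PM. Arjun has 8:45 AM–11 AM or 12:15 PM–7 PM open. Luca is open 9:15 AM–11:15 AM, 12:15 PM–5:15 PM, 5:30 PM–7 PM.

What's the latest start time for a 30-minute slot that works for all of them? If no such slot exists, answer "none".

18:15

Chen ∩ Diego: 09:15-09:30, 11:45-16:45, 17:00-18:45.
Chen ∩ Diego ∩ Vanya: 11:45-16:45, 17:00-18:45.
Chen ∩ Diego ∩ Vanya ∩ Ugo: 11:45-16:15, 16:30-16:45, 17:00-18:45.
Chen ∩ Diego ∩ Vanya ∩ Ugo ∩ Ximena: 11:45-16:15, 16:30-16:45, 17:00-18:45.
Chen ∩ Diego ∩ Vanya ∩ Ugo ∩ Ximena ∩ Arjun: 12:15-16:15, 16:30-16:45, 17:00-18:45.
Chen ∩ Diego ∩ Vanya ∩ Ugo ∩ Ximena ∩ Arjun ∩ Luca: 12:15-16:15, 16:30-16:45, 17:00-17:15, 17:30-18:45.
The last common window of at least 30 minutes is 17:30-18:45; a 30-minute meeting can start as late as 18:15 and still end by 18:45.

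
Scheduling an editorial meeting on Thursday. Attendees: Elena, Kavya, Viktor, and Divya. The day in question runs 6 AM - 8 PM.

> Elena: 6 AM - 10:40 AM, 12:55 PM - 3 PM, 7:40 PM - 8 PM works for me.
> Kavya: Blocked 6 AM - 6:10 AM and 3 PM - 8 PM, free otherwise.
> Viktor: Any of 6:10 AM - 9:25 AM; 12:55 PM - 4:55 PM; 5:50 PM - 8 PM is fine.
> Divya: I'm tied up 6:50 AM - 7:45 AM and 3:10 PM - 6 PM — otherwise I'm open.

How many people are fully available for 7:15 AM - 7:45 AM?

3

Elena free: 06:00-10:40, 12:55-15:00, 19:40-20:00.
Kavya free: 06:10-15:00 (invert busy blocks within the working day).
Viktor free: 06:10-09:25, 12:55-16:55, 17:50-20:00.
Divya free: 06:00-06:50, 07:45-15:10, 18:00-20:00 (invert busy blocks within the working day).
Elena, Kavya, and Viktor can make the full 07:15-07:45 slot — that's 3.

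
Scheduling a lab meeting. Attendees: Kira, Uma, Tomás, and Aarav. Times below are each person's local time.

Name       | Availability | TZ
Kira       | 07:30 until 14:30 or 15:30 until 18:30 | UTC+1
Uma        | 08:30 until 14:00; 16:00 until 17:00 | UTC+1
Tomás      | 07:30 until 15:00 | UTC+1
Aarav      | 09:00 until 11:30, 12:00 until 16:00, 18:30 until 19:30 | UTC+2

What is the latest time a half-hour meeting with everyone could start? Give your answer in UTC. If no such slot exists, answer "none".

12:30

Kira in UTC: 06:30-13:30, 14:30-17:30 (subtract 1h to convert from UTC+1).
Uma in UTC: 07:30-13:00, 15:00-16:00 (subtract 1h to convert from UTC+1).
Tomás in UTC: 06:30-14:00 (subtract 1h to convert from UTC+1).
Aarav in UTC: 07:00-09:30, 10:00-14:00, 16:30-17:30 (subtract 2h to convert from UTC+2).
Kira ∩ Uma: 07:30-13:00, 15:00-16:00.
Kira ∩ Uma ∩ Tomás: 07:30-13:00.
Kira ∩ Uma ∩ Tomás ∩ Aarav: 07:30-09:30, 10:00-13:00.
Those are the intersection windows.
The last common window of at least 30 minutes is 10:00-13:00; a 30-minute meeting can start as late as 12:30 and still end by 13:00.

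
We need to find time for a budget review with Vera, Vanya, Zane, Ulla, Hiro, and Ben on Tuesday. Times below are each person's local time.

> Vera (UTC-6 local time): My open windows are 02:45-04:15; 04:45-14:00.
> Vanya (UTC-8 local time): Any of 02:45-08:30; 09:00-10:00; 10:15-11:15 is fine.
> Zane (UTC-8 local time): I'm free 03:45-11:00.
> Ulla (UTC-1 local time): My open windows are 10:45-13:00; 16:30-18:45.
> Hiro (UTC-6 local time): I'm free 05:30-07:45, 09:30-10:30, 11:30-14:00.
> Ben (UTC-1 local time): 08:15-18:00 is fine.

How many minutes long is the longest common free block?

120

Vera in UTC: 08:45-10:15, 10:45-20:00 (add 6h to convert from UTC-6).
Vanya in UTC: 10:45-16:30, 17:00-18:00, 18:15-19:15 (add 8h to convert from UTC-8).
Zane in UTC: 11:45-19:00 (add 8h to convert from UTC-8).
Ulla in UTC: 11:45-14:00, 17:30-19:45 (add 1h to convert from UTC-1).
Hiro in UTC: 11:30-13:45, 15:30-16:30, 17:30-20:00 (add 6h to convert from UTC-6).
Ben in UTC: 09:15-19:00 (add 1h to convert from UTC-1).
Vera ∩ Vanya: 10:45-16:30, 17:00-18:00, 18:15-19:15.
Vera ∩ Vanya ∩ Zane: 11:45-16:30, 17:00-18:00, 18:15-19:00.
Vera ∩ Vanya ∩ Zane ∩ Ulla: 11:45-14:00, 17:30-18:00, 18:15-19:00.
Vera ∩ Vanya ∩ Zane ∩ Ulla ∩ Hiro: 11:45-13:45, 17:30-18:00, 18:15-19:00.
Vera ∩ Vanya ∩ Zane ∩ Ulla ∩ Hiro ∩ Ben: 11:45-13:45, 17:30-18:00, 18:15-19:00.
The longest is 11:45-13:45 at 120 minutes.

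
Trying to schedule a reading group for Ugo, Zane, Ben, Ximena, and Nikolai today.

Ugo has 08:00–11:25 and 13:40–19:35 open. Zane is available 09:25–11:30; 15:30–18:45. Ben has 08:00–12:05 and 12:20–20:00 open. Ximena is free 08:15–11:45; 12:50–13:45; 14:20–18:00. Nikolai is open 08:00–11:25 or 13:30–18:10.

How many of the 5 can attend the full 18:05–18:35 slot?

3

Ugo, Zane, and Ben can make the full 18:05-18:35 slot — that's 3.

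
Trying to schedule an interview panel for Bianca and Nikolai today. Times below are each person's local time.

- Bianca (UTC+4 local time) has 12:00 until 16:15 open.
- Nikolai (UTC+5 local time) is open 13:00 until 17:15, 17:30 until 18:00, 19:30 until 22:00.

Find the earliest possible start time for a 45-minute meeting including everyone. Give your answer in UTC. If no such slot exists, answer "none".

08:00

Bianca in UTC: 08:00-12:15 (subtract 4h to convert from UTC+4).
Nikolai in UTC: 08:00-12:15, 12:30-13:00, 14:30-17:00 (subtract 5h to convert from UTC+5).
Bianca ∩ Nikolai: 08:00-12:15.
The first common window of at least 45 minutes is 08:00-12:15, so the earliest start is 08:00.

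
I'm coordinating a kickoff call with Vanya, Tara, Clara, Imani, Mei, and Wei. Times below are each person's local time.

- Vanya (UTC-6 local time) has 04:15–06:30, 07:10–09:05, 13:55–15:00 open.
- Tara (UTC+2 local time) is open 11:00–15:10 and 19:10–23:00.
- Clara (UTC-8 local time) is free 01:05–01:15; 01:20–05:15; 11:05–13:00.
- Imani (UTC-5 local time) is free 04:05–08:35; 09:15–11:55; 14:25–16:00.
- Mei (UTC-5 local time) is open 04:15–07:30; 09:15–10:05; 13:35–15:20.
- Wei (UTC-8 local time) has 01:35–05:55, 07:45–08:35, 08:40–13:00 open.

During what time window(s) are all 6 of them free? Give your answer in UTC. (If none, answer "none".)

10:15-12:30, 19:55-20:20

Vanya in UTC: 10:15-12:30, 13:10-15:05, 19:55-21:00 (add 6h to convert from UTC-6).
Tara in UTC: 09:00-13:10, 17:10-21:00 (subtract 2h to convert from UTC+2).
Clara in UTC: 09:05-09:15, 09:20-13:15, 19:05-21:00 (add 8h to convert from UTC-8).
Imani in UTC: 09:05-13:35, 14:15-16:55, 19:25-21:00 (add 5h to convert from UTC-5).
Mei in UTC: 09:15-12:30, 14:15-15:05, 18:35-20:20 (add 5h to convert from UTC-5).
Wei in UTC: 09:35-13:55, 15:45-16:35, 16:40-21:00 (add 8h to convert from UTC-8).
Vanya ∩ Tara: 10:15-12:30, 19:55-21:00.
Vanya ∩ Tara ∩ Clara: 10:15-12:30, 19:55-21:00.
Vanya ∩ Tara ∩ Clara ∩ Imani: 10:15-12:30, 19:55-21:00.
Vanya ∩ Tara ∩ Clara ∩ Imani ∩ Mei: 10:15-12:30, 19:55-20:20.
Vanya ∩ Tara ∩ Clara ∩ Imani ∩ Mei ∩ Wei: 10:15-12:30, 19:55-20:20.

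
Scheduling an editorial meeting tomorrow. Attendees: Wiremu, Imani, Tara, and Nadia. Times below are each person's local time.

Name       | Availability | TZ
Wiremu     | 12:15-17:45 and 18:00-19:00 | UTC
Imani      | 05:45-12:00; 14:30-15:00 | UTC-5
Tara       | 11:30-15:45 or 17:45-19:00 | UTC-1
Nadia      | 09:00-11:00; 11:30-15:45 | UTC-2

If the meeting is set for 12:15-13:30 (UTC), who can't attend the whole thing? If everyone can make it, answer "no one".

Wiremu in UTC: 12:15-17:45, 18:00-19:00.
Imani in UTC: 10:45-17:00, 19:30-20:00 (add 5h to convert from UTC-5).
Tara in UTC: 12:30-16:45, 18:45-20:00 (add 1h to convert from UTC-1).
Nadia in UTC: 11:00-13:00, 13:30-17:45 (add 2h to convert from UTC-2).
Wiremu: free for 12:15-13:30. Imani: free for 12:15-13:30. Tara: not fully free for 12:15-13:30. Nadia: not fully free for 12:15-13:30.

Nadia, Tara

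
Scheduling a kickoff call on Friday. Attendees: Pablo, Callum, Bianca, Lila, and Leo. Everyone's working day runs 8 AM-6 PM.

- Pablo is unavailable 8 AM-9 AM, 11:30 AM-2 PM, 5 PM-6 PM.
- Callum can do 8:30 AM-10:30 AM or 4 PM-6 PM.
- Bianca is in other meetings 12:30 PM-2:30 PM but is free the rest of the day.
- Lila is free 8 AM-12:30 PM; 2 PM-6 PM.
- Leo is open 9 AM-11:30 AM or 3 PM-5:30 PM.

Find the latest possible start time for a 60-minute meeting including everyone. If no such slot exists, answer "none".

Pablo free: 09:00-11:30, 14:00-17:00 (invert busy blocks within the working day).
Callum free: 08:30-10:30, 16:00-18:00.
Bianca free: 08:00-12:30, 14:30-18:00 (invert busy blocks within the working day).
Lila free: 08:00-12:30, 14:00-18:00.
Leo free: 09:00-11:30, 15:00-17:30.
Pablo ∩ Callum: 09:00-10:30, 16:00-17:00.
Pablo ∩ Callum ∩ Bianca: 09:00-10:30, 16:00-17:00.
Pablo ∩ Callum ∩ Bianca ∩ Lila: 09:00-10:30, 16:00-17:00.
Pablo ∩ Callum ∩ Bianca ∩ Lila ∩ Leo: 09:00-10:30, 16:00-17:00.
Those are the intersection windows.
The last common window of at least 60 minutes is 16:00-17:00; a 60-minute meeting can start as late as 16:00 and still end by 17:00.

16:00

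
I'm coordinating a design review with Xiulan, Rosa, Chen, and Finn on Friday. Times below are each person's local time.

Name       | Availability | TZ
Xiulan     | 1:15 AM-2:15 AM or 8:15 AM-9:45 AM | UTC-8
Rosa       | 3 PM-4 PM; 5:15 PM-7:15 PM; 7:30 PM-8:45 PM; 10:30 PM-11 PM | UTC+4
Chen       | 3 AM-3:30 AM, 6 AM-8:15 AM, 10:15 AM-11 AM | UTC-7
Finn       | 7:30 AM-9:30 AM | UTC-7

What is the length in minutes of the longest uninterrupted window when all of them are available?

Xiulan in UTC: 09:15-10:15, 16:15-17:45 (add 8h to convert from UTC-8).
Rosa in UTC: 11:00-12:00, 13:15-15:15, 15:30-16:45, 18:30-19:00 (subtract 4h to convert from UTC+4).
Chen in UTC: 10:00-10:30, 13:00-15:15, 17:15-18:00 (add 7h to convert from UTC-7).
Finn in UTC: 14:30-16:30 (add 7h to convert from UTC-7).
Xiulan ∩ Rosa: 16:15-16:45.
Xiulan ∩ Rosa ∩ Chen: ∅.
Xiulan ∩ Rosa ∩ Chen ∩ Finn: ∅.
There is no time when everyone is free.
No common window exists, so the longest block is 0 minutes.

0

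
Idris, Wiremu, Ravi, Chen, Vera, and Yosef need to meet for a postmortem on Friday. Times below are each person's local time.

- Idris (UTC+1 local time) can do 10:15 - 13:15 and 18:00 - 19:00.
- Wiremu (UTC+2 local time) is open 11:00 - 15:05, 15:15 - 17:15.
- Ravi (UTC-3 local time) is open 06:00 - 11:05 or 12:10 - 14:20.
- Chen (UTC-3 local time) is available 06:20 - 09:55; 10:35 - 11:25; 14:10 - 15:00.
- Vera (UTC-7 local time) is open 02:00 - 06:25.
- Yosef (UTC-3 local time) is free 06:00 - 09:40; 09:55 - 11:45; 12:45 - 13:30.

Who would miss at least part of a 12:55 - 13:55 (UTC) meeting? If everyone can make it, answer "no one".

Chen, Idris, Vera, Wiremu

Idris in UTC: 09:15-12:15, 17:00-18:00 (subtract 1h to convert from UTC+1).
Wiremu in UTC: 09:00-13:05, 13:15-15:15 (subtract 2h to convert from UTC+2).
Ravi in UTC: 09:00-14:05, 15:10-17:20 (add 3h to convert from UTC-3).
Chen in UTC: 09:20-12:55, 13:35-14:25, 17:10-18:00 (add 3h to convert from UTC-3).
Vera in UTC: 09:00-13:25 (add 7h to convert from UTC-7).
Yosef in UTC: 09:00-12:40, 12:55-14:45, 15:45-16:30 (add 3h to convert from UTC-3).
Idris: not fully free for 12:55-13:55. Wiremu: not fully free for 12:55-13:55. Ravi: free for 12:55-13:55. Chen: not fully free for 12:55-13:55. Vera: not fully free for 12:55-13:55. Yosef: free for 12:55-13:55.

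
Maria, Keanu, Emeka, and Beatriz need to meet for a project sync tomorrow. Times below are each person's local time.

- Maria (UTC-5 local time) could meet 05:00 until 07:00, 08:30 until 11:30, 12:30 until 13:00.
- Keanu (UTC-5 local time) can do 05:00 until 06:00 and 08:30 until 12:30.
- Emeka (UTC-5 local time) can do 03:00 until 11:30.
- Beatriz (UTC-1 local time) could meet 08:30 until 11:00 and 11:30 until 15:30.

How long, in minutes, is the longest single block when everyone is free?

180

Maria in UTC: 10:00-12:00, 13:30-16:30, 17:30-18:00 (add 5h to convert from UTC-5).
Keanu in UTC: 10:00-11:00, 13:30-17:30 (add 5h to convert from UTC-5).
Emeka in UTC: 08:00-16:30 (add 5h to convert from UTC-5).
Beatriz in UTC: 09:30-12:00, 12:30-16:30 (add 1h to convert from UTC-1).
Maria ∩ Keanu: 10:00-11:00, 13:30-16:30.
Maria ∩ Keanu ∩ Emeka: 10:00-11:00, 13:30-16:30.
Maria ∩ Keanu ∩ Emeka ∩ Beatriz: 10:00-11:00, 13:30-16:30.
Those are the intersection windows.
The longest is 13:30-16:30 at 180 minutes.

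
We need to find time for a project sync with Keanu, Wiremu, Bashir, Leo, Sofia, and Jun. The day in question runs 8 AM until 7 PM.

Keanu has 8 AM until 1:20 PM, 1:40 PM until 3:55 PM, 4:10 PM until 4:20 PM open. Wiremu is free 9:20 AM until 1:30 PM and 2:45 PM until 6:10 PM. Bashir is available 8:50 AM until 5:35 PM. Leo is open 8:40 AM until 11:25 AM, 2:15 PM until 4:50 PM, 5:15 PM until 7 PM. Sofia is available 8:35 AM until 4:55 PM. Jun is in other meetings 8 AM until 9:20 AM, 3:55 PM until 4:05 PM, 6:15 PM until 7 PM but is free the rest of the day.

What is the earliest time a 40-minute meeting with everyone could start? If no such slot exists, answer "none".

09:20

Keanu free: 08:00-13:20, 13:40-15:55, 16:10-16:20.
Wiremu free: 09:20-13:30, 14:45-18:10.
Bashir free: 08:50-17:35.
Leo free: 08:40-11:25, 14:15-16:50, 17:15-19:00.
Sofia free: 08:35-16:55.
Jun free: 09:20-15:55, 16:05-18:15 (invert busy blocks within the working day).
Keanu ∩ Wiremu: 09:20-13:20, 14:45-15:55, 16:10-16:20.
Keanu ∩ Wiremu ∩ Bashir: 09:20-13:20, 14:45-15:55, 16:10-16:20.
Keanu ∩ Wiremu ∩ Bashir ∩ Leo: 09:20-11:25, 14:45-15:55, 16:10-16:20.
Keanu ∩ Wiremu ∩ Bashir ∩ Leo ∩ Sofia: 09:20-11:25, 14:45-15:55, 16:10-16:20.
Keanu ∩ Wiremu ∩ Bashir ∩ Leo ∩ Sofia ∩ Jun: 09:20-11:25, 14:45-15:55, 16:10-16:20.
The first common window of at least 40 minutes is 09:20-11:25, so the earliest start is 09:20.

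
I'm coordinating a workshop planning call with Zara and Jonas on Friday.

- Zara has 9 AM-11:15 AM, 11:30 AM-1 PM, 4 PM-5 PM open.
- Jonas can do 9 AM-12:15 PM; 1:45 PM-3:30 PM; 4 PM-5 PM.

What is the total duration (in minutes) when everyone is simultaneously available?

Zara ∩ Jonas: 09:00-11:15, 11:30-12:15, 16:00-17:00.
Summing the common windows: 135 + 45 + 60 = 240 minutes.

240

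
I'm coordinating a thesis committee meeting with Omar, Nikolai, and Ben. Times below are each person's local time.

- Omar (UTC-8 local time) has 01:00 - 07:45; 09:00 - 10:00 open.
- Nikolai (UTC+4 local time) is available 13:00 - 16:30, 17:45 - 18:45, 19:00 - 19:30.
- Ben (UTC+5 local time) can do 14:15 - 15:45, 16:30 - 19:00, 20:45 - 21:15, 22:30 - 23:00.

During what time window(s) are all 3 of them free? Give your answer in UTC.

09:15-10:45, 11:30-12:30, 13:45-14:00

Omar in UTC: 09:00-15:45, 17:00-18:00 (add 8h to convert from UTC-8).
Nikolai in UTC: 09:00-12:30, 13:45-14:45, 15:00-15:30 (subtract 4h to convert from UTC+4).
Ben in UTC: 09:15-10:45, 11:30-14:00, 15:45-16:15, 17:30-18:00 (subtract 5h to convert from UTC+5).
Omar ∩ Nikolai: 09:00-12:30, 13:45-14:45, 15:00-15:30.
Omar ∩ Nikolai ∩ Ben: 09:15-10:45, 11:30-12:30, 13:45-14:00.
So the common availability across everyone is 09:15-10:45, 11:30-12:30, 13:45-14:00.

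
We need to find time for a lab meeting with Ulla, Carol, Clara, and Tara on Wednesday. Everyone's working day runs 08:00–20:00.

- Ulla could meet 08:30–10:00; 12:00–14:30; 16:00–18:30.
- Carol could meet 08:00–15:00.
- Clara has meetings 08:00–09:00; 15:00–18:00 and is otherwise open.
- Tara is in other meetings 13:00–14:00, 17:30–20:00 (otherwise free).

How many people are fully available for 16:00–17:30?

Ulla free: 08:30-10:00, 12:00-14:30, 16:00-18:30.
Carol free: 08:00-15:00.
Clara free: 09:00-15:00, 18:00-20:00 (invert busy blocks within the working day).
Tara free: 08:00-13:00, 14:00-17:30 (invert busy blocks within the working day).
Ulla and Tara can make the full 16:00-17:30 slot — that's 2.

2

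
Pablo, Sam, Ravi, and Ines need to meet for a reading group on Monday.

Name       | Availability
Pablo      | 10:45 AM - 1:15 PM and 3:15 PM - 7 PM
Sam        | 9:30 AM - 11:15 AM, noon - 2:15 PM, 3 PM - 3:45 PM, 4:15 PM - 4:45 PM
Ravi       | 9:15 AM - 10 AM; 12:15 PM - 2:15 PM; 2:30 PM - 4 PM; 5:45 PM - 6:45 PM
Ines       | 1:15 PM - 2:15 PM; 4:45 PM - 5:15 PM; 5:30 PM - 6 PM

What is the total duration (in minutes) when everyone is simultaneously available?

Pablo ∩ Sam: 10:45-11:15, 12:00-13:15, 15:15-15:45, 16:15-16:45.
Pablo ∩ Sam ∩ Ravi: 12:15-13:15, 15:15-15:45.
Pablo ∩ Sam ∩ Ravi ∩ Ines: ∅.
There is no time when everyone is free.
There is no common window, so the total is 0 minutes.

0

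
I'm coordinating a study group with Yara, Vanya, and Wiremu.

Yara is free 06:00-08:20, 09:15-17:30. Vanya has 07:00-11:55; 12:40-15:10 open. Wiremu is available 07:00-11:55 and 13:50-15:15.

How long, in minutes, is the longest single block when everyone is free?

Yara ∩ Vanya: 07:00-08:20, 09:15-11:55, 12:40-15:10.
Yara ∩ Vanya ∩ Wiremu: 07:00-08:20, 09:15-11:55, 13:50-15:10.
The longest is 09:15-11:55 at 160 minutes.

160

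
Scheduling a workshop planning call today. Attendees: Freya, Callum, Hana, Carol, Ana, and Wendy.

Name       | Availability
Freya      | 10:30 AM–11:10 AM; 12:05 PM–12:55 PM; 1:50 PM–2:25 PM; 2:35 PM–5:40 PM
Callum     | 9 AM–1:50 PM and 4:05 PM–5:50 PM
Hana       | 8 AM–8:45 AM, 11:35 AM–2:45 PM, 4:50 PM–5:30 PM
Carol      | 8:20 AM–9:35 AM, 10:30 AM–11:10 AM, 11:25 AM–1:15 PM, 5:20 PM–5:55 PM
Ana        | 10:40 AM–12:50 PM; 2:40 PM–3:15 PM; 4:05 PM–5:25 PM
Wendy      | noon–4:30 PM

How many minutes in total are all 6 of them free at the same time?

45

Freya ∩ Callum: 10:30-11:10, 12:05-12:55, 16:05-17:40.
Freya ∩ Callum ∩ Hana: 12:05-12:55, 16:50-17:30.
Freya ∩ Callum ∩ Hana ∩ Carol: 12:05-12:55, 17:20-17:30.
Freya ∩ Callum ∩ Hana ∩ Carol ∩ Ana: 12:05-12:50, 17:20-17:25.
Freya ∩ Callum ∩ Hana ∩ Carol ∩ Ana ∩ Wendy: 12:05-12:50.
That's a single block of 45 minutes.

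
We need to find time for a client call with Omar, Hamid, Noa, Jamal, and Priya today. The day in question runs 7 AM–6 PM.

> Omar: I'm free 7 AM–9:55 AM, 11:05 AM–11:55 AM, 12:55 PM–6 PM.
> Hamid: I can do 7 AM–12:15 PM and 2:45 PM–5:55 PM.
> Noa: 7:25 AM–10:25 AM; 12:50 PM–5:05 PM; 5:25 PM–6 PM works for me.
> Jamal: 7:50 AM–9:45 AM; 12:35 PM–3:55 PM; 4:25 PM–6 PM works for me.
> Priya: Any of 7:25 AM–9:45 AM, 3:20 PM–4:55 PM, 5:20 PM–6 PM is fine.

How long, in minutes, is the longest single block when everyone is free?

115

Omar ∩ Hamid: 07:00-09:55, 11:05-11:55, 14:45-17:55.
Omar ∩ Hamid ∩ Noa: 07:25-09:55, 14:45-17:05, 17:25-17:55.
Omar ∩ Hamid ∩ Noa ∩ Jamal: 07:50-09:45, 14:45-15:55, 16:25-17:05, 17:25-17:55.
Omar ∩ Hamid ∩ Noa ∩ Jamal ∩ Priya: 07:50-09:45, 15:20-15:55, 16:25-16:55, 17:25-17:55.
The longest is 07:50-09:45 at 115 minutes.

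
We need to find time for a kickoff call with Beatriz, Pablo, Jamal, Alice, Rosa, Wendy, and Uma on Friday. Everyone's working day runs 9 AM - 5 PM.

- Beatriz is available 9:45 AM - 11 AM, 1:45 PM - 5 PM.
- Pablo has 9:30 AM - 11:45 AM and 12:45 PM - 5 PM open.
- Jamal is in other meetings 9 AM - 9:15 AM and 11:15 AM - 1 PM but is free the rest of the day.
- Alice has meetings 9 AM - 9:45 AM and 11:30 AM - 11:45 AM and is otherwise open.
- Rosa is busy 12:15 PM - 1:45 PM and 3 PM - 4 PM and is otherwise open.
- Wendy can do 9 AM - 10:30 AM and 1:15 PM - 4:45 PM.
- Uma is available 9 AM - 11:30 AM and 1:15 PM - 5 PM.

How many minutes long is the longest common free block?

Beatriz free: 09:45-11:00, 13:45-17:00.
Pablo free: 09:30-11:45, 12:45-17:00.
Jamal free: 09:15-11:15, 13:00-17:00 (invert busy blocks within the working day).
Alice free: 09:45-11:30, 11:45-17:00 (invert busy blocks within the working day).
Rosa free: 09:00-12:15, 13:45-15:00, 16:00-17:00 (invert busy blocks within the working day).
Wendy free: 09:00-10:30, 13:15-16:45.
Uma free: 09:00-11:30, 13:15-17:00.
Beatriz ∩ Pablo: 09:45-11:00, 13:45-17:00.
Beatriz ∩ Pablo ∩ Jamal: 09:45-11:00, 13:45-17:00.
Beatriz ∩ Pablo ∩ Jamal ∩ Alice: 09:45-11:00, 13:45-17:00.
Beatriz ∩ Pablo ∩ Jamal ∩ Alice ∩ Rosa: 09:45-11:00, 13:45-15:00, 16:00-17:00.
Beatriz ∩ Pablo ∩ Jamal ∩ Alice ∩ Rosa ∩ Wendy: 09:45-10:30, 13:45-15:00, 16:00-16:45.
Beatriz ∩ Pablo ∩ Jamal ∩ Alice ∩ Rosa ∩ Wendy ∩ Uma: 09:45-10:30, 13:45-15:00, 16:00-16:45.
The longest is 13:45-15:00 at 75 minutes.

75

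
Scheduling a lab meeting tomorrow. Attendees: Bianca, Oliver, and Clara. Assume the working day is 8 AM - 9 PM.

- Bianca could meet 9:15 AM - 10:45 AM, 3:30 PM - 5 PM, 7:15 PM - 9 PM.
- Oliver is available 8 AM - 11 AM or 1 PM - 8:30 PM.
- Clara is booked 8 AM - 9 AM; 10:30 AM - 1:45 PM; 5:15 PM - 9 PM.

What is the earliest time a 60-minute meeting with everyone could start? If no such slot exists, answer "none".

Bianca free: 09:15-10:45, 15:30-17:00, 19:15-21:00.
Oliver free: 08:00-11:00, 13:00-20:30.
Clara free: 09:00-10:30, 13:45-17:15 (invert busy blocks within the working day).
Bianca ∩ Oliver: 09:15-10:45, 15:30-17:00, 19:15-20:30.
Bianca ∩ Oliver ∩ Clara: 09:15-10:30, 15:30-17:00.
The first common window of at least 60 minutes is 09:15-10:30, so the earliest start is 09:15.

09:15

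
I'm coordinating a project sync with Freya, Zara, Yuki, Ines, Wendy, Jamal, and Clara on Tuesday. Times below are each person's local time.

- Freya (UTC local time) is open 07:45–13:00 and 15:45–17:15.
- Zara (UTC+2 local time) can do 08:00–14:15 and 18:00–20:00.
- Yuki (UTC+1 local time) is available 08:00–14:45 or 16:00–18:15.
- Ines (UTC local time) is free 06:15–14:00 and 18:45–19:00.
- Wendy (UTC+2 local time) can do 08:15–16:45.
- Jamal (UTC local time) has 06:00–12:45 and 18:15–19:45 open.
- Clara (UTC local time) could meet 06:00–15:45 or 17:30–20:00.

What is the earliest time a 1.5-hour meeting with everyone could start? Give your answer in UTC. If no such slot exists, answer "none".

07:45

Freya in UTC: 07:45-13:00, 15:45-17:15.
Zara in UTC: 06:00-12:15, 16:00-18:00 (subtract 2h to convert from UTC+2).
Yuki in UTC: 07:00-13:45, 15:00-17:15 (subtract 1h to convert from UTC+1).
Ines in UTC: 06:15-14:00, 18:45-19:00.
Wendy in UTC: 06:15-14:45 (subtract 2h to convert from UTC+2).
Jamal in UTC: 06:00-12:45, 18:15-19:45.
Clara in UTC: 06:00-15:45, 17:30-20:00.
Freya ∩ Zara: 07:45-12:15, 16:00-17:15.
Freya ∩ Zara ∩ Yuki: 07:45-12:15, 16:00-17:15.
Freya ∩ Zara ∩ Yuki ∩ Ines: 07:45-12:15.
Freya ∩ Zara ∩ Yuki ∩ Ines ∩ Wendy: 07:45-12:15.
Freya ∩ Zara ∩ Yuki ∩ Ines ∩ Wendy ∩ Jamal: 07:45-12:15.
Freya ∩ Zara ∩ Yuki ∩ Ines ∩ Wendy ∩ Jamal ∩ Clara: 07:45-12:15.
So the common availability across everyone is 07:45-12:15.
The first common window of at least 90 minutes is 07:45-12:15, so the earliest start is 07:45.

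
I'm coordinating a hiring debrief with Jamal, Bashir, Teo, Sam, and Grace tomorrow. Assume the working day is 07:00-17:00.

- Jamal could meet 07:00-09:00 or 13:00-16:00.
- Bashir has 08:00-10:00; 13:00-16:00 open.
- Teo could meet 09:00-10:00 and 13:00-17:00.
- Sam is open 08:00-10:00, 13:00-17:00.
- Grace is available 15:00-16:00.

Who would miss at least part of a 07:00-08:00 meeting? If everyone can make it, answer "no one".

Bashir, Grace, Sam, Teo

Jamal: free for 07:00-08:00. Bashir: not fully free for 07:00-08:00. Teo: not fully free for 07:00-08:00. Sam: not fully free for 07:00-08:00. Grace: not fully free for 07:00-08:00.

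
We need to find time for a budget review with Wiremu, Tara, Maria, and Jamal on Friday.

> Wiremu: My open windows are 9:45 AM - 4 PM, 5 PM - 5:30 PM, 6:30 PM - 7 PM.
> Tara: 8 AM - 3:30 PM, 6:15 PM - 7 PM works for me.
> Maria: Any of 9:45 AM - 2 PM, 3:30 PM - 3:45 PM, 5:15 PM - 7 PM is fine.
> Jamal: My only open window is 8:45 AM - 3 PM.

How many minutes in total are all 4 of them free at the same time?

255

Wiremu ∩ Tara: 09:45-15:30, 18:30-19:00.
Wiremu ∩ Tara ∩ Maria: 09:45-14:00, 18:30-19:00.
Wiremu ∩ Tara ∩ Maria ∩ Jamal: 09:45-14:00.
So the common availability across everyone is 09:45-14:00.
That's a single block of 255 minutes.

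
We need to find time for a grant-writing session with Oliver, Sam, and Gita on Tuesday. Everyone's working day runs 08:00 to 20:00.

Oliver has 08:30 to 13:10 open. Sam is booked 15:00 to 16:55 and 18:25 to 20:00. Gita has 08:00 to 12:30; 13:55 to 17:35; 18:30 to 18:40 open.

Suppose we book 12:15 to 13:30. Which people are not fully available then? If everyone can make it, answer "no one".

Oliver free: 08:30-13:10.
Sam free: 08:00-15:00, 16:55-18:25 (invert busy blocks within the working day).
Gita free: 08:00-12:30, 13:55-17:35, 18:30-18:40.
Oliver: not fully free for 12:15-13:30. Sam: free for 12:15-13:30. Gita: not fully free for 12:15-13:30.

Gita, Oliver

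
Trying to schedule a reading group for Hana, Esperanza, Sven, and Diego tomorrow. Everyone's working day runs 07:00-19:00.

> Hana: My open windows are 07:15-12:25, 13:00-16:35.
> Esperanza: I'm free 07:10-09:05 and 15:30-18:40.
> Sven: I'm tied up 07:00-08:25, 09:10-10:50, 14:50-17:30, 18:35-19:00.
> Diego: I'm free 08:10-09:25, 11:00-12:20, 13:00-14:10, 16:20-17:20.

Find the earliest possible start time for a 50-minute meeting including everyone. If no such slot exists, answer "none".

Hana free: 07:15-12:25, 13:00-16:35.
Esperanza free: 07:10-09:05, 15:30-18:40.
Sven free: 08:25-09:10, 10:50-14:50, 17:30-18:35 (invert busy blocks within the working day).
Diego free: 08:10-09:25, 11:00-12:20, 13:00-14:10, 16:20-17:20.
Hana ∩ Esperanza: 07:15-09:05, 15:30-16:35.
Hana ∩ Esperanza ∩ Sven: 08:25-09:05.
Hana ∩ Esperanza ∩ Sven ∩ Diego: 08:25-09:05.
Those are the intersection windows.
No common window is at least 50 minutes long.

none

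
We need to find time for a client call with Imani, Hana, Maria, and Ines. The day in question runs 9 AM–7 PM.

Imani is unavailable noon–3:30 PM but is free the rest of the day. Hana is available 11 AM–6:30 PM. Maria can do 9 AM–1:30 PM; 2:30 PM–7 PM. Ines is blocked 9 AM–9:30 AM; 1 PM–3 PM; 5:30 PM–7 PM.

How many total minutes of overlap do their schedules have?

180

Imani free: 09:00-12:00, 15:30-19:00 (invert busy blocks within the working day).
Hana free: 11:00-18:30.
Maria free: 09:00-13:30, 14:30-19:00.
Ines free: 09:30-13:00, 15:00-17:30 (invert busy blocks within the working day).
Imani ∩ Hana: 11:00-12:00, 15:30-18:30.
Imani ∩ Hana ∩ Maria: 11:00-12:00, 15:30-18:30.
Imani ∩ Hana ∩ Maria ∩ Ines: 11:00-12:00, 15:30-17:30.
Summing the common windows: 60 + 120 = 180 minutes.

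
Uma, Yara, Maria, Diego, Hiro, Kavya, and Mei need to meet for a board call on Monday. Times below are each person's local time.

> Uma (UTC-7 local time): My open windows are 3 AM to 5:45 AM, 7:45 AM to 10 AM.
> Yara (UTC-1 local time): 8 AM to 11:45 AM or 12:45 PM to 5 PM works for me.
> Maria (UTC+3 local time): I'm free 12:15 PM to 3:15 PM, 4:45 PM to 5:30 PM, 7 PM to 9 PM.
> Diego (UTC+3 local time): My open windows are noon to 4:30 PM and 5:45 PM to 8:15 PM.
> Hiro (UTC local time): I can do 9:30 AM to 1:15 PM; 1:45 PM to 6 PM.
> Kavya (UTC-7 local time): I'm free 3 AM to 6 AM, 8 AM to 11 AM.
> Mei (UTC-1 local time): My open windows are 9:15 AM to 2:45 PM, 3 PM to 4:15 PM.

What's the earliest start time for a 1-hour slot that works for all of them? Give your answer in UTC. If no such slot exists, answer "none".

Uma in UTC: 10:00-12:45, 14:45-17:00 (add 7h to convert from UTC-7).
Yara in UTC: 09:00-12:45, 13:45-18:00 (add 1h to convert from UTC-1).
Maria in UTC: 09:15-12:15, 13:45-14:30, 16:00-18:00 (subtract 3h to convert from UTC+3).
Diego in UTC: 09:00-13:30, 14:45-17:15 (subtract 3h to convert from UTC+3).
Hiro in UTC: 09:30-13:15, 13:45-18:00.
Kavya in UTC: 10:00-13:00, 15:00-18:00 (add 7h to convert from UTC-7).
Mei in UTC: 10:15-15:45, 16:00-17:15 (add 1h to convert from UTC-1).
Uma ∩ Yara: 10:00-12:45, 14:45-17:00.
Uma ∩ Yara ∩ Maria: 10:00-12:15, 16:00-17:00.
Uma ∩ Yara ∩ Maria ∩ Diego: 10:00-12:15, 16:00-17:00.
Uma ∩ Yara ∩ Maria ∩ Diego ∩ Hiro: 10:00-12:15, 16:00-17:00.
Uma ∩ Yara ∩ Maria ∩ Diego ∩ Hiro ∩ Kavya: 10:00-12:15, 16:00-17:00.
Uma ∩ Yara ∩ Maria ∩ Diego ∩ Hiro ∩ Kavya ∩ Mei: 10:15-12:15, 16:00-17:00.
The first common window of at least 60 minutes is 10:15-12:15, so the earliest start is 10:15.

10:15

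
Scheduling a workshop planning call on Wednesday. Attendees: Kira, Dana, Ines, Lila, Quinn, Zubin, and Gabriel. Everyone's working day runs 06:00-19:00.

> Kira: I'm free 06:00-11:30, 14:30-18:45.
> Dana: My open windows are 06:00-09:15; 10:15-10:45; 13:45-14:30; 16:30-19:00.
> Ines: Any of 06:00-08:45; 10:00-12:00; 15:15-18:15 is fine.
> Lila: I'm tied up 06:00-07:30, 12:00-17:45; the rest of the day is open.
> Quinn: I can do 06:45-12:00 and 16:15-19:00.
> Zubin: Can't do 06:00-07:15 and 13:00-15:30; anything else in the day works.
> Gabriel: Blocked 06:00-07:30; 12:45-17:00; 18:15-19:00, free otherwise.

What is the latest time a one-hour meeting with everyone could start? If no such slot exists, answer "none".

07:45

Kira free: 06:00-11:30, 14:30-18:45.
Dana free: 06:00-09:15, 10:15-10:45, 13:45-14:30, 16:30-19:00.
Ines free: 06:00-08:45, 10:00-12:00, 15:15-18:15.
Lila free: 07:30-12:00, 17:45-19:00 (invert busy blocks within the working day).
Quinn free: 06:45-12:00, 16:15-19:00.
Zubin free: 07:15-13:00, 15:30-19:00 (invert busy blocks within the working day).
Gabriel free: 07:30-12:45, 17:00-18:15 (invert busy blocks within the working day).
Kira ∩ Dana: 06:00-09:15, 10:15-10:45, 16:30-18:45.
Kira ∩ Dana ∩ Ines: 06:00-08:45, 10:15-10:45, 16:30-18:15.
Kira ∩ Dana ∩ Ines ∩ Lila: 07:30-08:45, 10:15-10:45, 17:45-18:15.
Kira ∩ Dana ∩ Ines ∩ Lila ∩ Quinn: 07:30-08:45, 10:15-10:45, 17:45-18:15.
Kira ∩ Dana ∩ Ines ∩ Lila ∩ Quinn ∩ Zubin: 07:30-08:45, 10:15-10:45, 17:45-18:15.
Kira ∩ Dana ∩ Ines ∩ Lila ∩ Quinn ∩ Zubin ∩ Gabriel: 07:30-08:45, 10:15-10:45, 17:45-18:15.
The last common window of at least 60 minutes is 07:30-08:45; a 60-minute meeting can start as late as 07:45 and still end by 08:45.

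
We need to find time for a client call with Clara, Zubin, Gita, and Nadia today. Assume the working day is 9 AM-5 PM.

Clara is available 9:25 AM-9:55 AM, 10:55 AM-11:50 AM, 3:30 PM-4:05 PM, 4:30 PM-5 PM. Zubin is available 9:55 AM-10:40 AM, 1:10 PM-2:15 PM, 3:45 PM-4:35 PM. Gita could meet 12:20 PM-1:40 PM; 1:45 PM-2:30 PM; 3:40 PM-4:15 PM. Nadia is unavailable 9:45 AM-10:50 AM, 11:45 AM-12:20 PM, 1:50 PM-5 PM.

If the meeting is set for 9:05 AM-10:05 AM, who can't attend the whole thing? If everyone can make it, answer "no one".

Clara free: 09:25-09:55, 10:55-11:50, 15:30-16:05, 16:30-17:00.
Zubin free: 09:55-10:40, 13:10-14:15, 15:45-16:35.
Gita free: 12:20-13:40, 13:45-14:30, 15:40-16:15.
Nadia free: 09:00-09:45, 10:50-11:45, 12:20-13:50 (invert busy blocks within the working day).
Clara: not fully free for 09:05-10:05. Zubin: not fully free for 09:05-10:05. Gita: not fully free for 09:05-10:05. Nadia: not fully free for 09:05-10:05.

Clara, Gita, Nadia, Zubin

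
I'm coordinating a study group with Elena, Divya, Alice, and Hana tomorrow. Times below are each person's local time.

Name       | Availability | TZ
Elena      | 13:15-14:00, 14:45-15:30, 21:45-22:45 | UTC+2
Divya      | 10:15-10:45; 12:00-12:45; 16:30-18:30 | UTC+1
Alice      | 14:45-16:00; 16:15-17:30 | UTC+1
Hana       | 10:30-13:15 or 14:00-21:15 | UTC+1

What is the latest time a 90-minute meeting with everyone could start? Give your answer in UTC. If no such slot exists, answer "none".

none

Elena in UTC: 11:15-12:00, 12:45-13:30, 19:45-20:45 (subtract 2h to convert from UTC+2).
Divya in UTC: 09:15-09:45, 11:00-11:45, 15:30-17:30 (subtract 1h to convert from UTC+1).
Alice in UTC: 13:45-15:00, 15:15-16:30 (subtract 1h to convert from UTC+1).
Hana in UTC: 09:30-12:15, 13:00-20:15 (subtract 1h to convert from UTC+1).
Elena ∩ Divya: 11:15-11:45.
Elena ∩ Divya ∩ Alice: ∅.
Elena ∩ Divya ∩ Alice ∩ Hana: ∅.
There is no time when everyone is free.
No common window is at least 90 minutes long.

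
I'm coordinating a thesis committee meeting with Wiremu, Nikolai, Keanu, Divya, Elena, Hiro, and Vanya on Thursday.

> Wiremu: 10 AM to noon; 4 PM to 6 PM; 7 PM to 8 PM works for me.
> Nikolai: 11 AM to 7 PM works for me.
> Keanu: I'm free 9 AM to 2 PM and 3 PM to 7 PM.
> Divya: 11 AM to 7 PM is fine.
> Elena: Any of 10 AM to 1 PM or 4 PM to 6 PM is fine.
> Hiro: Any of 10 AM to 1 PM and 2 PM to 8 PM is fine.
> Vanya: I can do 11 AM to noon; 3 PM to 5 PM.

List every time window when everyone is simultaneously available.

11:00-12:00, 16:00-17:00

Wiremu ∩ Nikolai: 11:00-12:00, 16:00-18:00.
Wiremu ∩ Nikolai ∩ Keanu: 11:00-12:00, 16:00-18:00.
Wiremu ∩ Nikolai ∩ Keanu ∩ Divya: 11:00-12:00, 16:00-18:00.
Wiremu ∩ Nikolai ∩ Keanu ∩ Divya ∩ Elena: 11:00-12:00, 16:00-18:00.
Wiremu ∩ Nikolai ∩ Keanu ∩ Divya ∩ Elena ∩ Hiro: 11:00-12:00, 16:00-18:00.
Wiremu ∩ Nikolai ∩ Keanu ∩ Divya ∩ Elena ∩ Hiro ∩ Vanya: 11:00-12:00, 16:00-17:00.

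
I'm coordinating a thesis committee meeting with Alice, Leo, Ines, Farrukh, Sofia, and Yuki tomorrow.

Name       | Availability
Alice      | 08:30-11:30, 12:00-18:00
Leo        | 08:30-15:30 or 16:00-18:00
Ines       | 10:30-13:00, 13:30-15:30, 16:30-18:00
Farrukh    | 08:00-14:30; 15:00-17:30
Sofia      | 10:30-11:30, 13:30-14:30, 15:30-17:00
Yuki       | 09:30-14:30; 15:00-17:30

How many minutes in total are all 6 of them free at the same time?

150

Alice ∩ Leo: 08:30-11:30, 12:00-15:30, 16:00-18:00.
Alice ∩ Leo ∩ Ines: 10:30-11:30, 12:00-13:00, 13:30-15:30, 16:30-18:00.
Alice ∩ Leo ∩ Ines ∩ Farrukh: 10:30-11:30, 12:00-13:00, 13:30-14:30, 15:00-15:30, 16:30-17:30.
Alice ∩ Leo ∩ Ines ∩ Farrukh ∩ Sofia: 10:30-11:30, 13:30-14:30, 16:30-17:00.
Alice ∩ Leo ∩ Ines ∩ Farrukh ∩ Sofia ∩ Yuki: 10:30-11:30, 13:30-14:30, 16:30-17:00.
Summing the common windows: 60 + 60 + 30 = 150 minutes.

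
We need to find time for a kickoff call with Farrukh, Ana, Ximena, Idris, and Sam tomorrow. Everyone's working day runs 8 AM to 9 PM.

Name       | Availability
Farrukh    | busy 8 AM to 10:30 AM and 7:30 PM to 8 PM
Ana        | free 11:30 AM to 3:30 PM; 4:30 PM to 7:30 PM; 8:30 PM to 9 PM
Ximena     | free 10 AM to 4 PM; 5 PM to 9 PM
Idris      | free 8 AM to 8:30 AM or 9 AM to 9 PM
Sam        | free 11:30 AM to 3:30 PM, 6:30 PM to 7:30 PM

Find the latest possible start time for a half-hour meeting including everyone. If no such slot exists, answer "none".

19:00

Farrukh free: 10:30-19:30, 20:00-21:00 (invert busy blocks within the working day).
Ana free: 11:30-15:30, 16:30-19:30, 20:30-21:00.
Ximena free: 10:00-16:00, 17:00-21:00.
Idris free: 08:00-08:30, 09:00-21:00.
Sam free: 11:30-15:30, 18:30-19:30.
Farrukh ∩ Ana: 11:30-15:30, 16:30-19:30, 20:30-21:00.
Farrukh ∩ Ana ∩ Ximena: 11:30-15:30, 17:00-19:30, 20:30-21:00.
Farrukh ∩ Ana ∩ Ximena ∩ Idris: 11:30-15:30, 17:00-19:30, 20:30-21:00.
Farrukh ∩ Ana ∩ Ximena ∩ Idris ∩ Sam: 11:30-15:30, 18:30-19:30.
The last common window of at least 30 minutes is 18:30-19:30; a 30-minute meeting can start as late as 19:00 and still end by 19:30.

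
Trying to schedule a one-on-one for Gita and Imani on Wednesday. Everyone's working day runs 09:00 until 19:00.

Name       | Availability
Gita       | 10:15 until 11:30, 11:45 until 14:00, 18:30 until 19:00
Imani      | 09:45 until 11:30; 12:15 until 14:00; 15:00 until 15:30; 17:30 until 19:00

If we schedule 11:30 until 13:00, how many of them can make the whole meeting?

0

nobody can make the full 11:30-13:00 slot — that's 0.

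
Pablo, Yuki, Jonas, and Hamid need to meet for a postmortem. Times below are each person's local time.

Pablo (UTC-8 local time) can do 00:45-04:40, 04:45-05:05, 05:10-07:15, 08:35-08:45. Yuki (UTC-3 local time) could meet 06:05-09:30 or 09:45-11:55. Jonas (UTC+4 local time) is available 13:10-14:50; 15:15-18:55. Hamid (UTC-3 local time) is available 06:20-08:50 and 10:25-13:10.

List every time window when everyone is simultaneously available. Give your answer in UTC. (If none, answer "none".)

Pablo in UTC: 08:45-12:40, 12:45-13:05, 13:10-15:15, 16:35-16:45 (add 8h to convert from UTC-8).
Yuki in UTC: 09:05-12:30, 12:45-14:55 (add 3h to convert from UTC-3).
Jonas in UTC: 09:10-10:50, 11:15-14:55 (subtract 4h to convert from UTC+4).
Hamid in UTC: 09:20-11:50, 13:25-16:10 (add 3h to convert from UTC-3).
Pablo ∩ Yuki: 09:05-12:30, 12:45-13:05, 13:10-14:55.
Pablo ∩ Yuki ∩ Jonas: 09:10-10:50, 11:15-12:30, 12:45-13:05, 13:10-14:55.
Pablo ∩ Yuki ∩ Jonas ∩ Hamid: 09:20-10:50, 11:15-11:50, 13:25-14:55.

09:20-10:50, 11:15-11:50, 13:25-14:55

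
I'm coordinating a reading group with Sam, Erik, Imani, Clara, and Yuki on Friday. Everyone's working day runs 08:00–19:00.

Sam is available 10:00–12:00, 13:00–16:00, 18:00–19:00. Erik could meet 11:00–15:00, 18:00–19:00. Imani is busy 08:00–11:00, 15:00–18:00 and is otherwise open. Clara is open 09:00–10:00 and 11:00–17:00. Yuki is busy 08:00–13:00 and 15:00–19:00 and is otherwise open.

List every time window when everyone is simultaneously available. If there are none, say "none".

13:00-15:00

Sam free: 10:00-12:00, 13:00-16:00, 18:00-19:00.
Erik free: 11:00-15:00, 18:00-19:00.
Imani free: 11:00-15:00, 18:00-19:00 (invert busy blocks within the working day).
Clara free: 09:00-10:00, 11:00-17:00.
Yuki free: 13:00-15:00 (invert busy blocks within the working day).
Sam ∩ Erik: 11:00-12:00, 13:00-15:00, 18:00-19:00.
Sam ∩ Erik ∩ Imani: 11:00-12:00, 13:00-15:00, 18:00-19:00.
Sam ∩ Erik ∩ Imani ∩ Clara: 11:00-12:00, 13:00-15:00.
Sam ∩ Erik ∩ Imani ∩ Clara ∩ Yuki: 13:00-15:00.
So the common availability across everyone is 13:00-15:00.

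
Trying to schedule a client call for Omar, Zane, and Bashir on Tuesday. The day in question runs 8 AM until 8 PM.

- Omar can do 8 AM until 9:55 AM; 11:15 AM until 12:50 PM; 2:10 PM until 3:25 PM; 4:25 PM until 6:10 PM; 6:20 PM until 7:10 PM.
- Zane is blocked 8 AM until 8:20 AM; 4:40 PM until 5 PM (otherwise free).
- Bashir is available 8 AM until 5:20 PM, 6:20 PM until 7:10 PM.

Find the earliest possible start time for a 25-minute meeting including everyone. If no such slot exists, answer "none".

08:20

Omar free: 08:00-09:55, 11:15-12:50, 14:10-15:25, 16:25-18:10, 18:20-19:10.
Zane free: 08:20-16:40, 17:00-20:00 (invert busy blocks within the working day).
Bashir free: 08:00-17:20, 18:20-19:10.
Omar ∩ Zane: 08:20-09:55, 11:15-12:50, 14:10-15:25, 16:25-16:40, 17:00-18:10, 18:20-19:10.
Omar ∩ Zane ∩ Bashir: 08:20-09:55, 11:15-12:50, 14:10-15:25, 16:25-16:40, 17:00-17:20, 18:20-19:10.
The first common window of at least 25 minutes is 08:20-09:55, so the earliest start is 08:20.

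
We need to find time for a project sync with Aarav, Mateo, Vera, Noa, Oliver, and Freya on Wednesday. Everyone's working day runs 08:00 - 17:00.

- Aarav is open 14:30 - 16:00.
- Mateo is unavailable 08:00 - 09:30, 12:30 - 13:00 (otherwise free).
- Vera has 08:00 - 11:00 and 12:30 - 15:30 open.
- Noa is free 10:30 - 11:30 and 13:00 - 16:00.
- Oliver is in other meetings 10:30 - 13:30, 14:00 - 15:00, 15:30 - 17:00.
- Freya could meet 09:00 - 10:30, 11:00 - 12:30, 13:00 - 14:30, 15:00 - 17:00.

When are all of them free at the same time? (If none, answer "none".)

15:00-15:30

Aarav free: 14:30-16:00.
Mateo free: 09:30-12:30, 13:00-17:00 (invert busy blocks within the working day).
Vera free: 08:00-11:00, 12:30-15:30.
Noa free: 10:30-11:30, 13:00-16:00.
Oliver free: 08:00-10:30, 13:30-14:00, 15:00-15:30 (invert busy blocks within the working day).
Freya free: 09:00-10:30, 11:00-12:30, 13:00-14:30, 15:00-17:00.
Aarav ∩ Mateo: 14:30-16:00.
Aarav ∩ Mateo ∩ Vera: 14:30-15:30.
Aarav ∩ Mateo ∩ Vera ∩ Noa: 14:30-15:30.
Aarav ∩ Mateo ∩ Vera ∩ Noa ∩ Oliver: 15:00-15:30.
Aarav ∩ Mateo ∩ Vera ∩ Noa ∩ Oliver ∩ Freya: 15:00-15:30.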